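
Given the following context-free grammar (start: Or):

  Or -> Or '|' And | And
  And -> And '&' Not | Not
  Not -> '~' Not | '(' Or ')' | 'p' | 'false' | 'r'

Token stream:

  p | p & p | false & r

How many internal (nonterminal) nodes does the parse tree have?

[Or [Or [Or [And [Not p]]] | [And [And [Not p]] & [Not p]]] | [And [And [Not false]] & [Not r]]]

13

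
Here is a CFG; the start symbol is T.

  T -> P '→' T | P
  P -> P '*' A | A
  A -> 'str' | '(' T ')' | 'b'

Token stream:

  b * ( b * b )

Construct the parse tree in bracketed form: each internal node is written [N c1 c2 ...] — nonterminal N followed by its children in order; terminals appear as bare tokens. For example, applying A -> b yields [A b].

T
P
P * A
A * A
b * A
b * ( T )
b * ( P )
b * ( P * A )
b * ( A * A )
b * ( b * A )
b * ( b * b )

[T [P [P [A b]] * [A ( [T [P [P [A b]] * [A b]]] )]]]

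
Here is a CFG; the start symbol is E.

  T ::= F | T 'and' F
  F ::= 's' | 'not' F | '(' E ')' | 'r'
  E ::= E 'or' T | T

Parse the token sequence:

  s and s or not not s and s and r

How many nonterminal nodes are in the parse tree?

[E [E [T [T [F s]] and [F s]]] or [T [T [T [F not [F not [F s]]]] and [F s]] and [F r]]]

14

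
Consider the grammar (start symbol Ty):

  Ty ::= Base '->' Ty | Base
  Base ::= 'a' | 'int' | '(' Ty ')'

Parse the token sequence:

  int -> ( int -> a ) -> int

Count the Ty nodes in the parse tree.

[Ty [Base int] -> [Ty [Base ( [Ty [Base int] -> [Ty [Base a]]] )] -> [Ty [Base int]]]]

5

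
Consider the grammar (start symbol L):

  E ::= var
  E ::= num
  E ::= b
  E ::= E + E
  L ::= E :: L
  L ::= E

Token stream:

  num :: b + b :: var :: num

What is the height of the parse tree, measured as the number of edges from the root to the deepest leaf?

[L [E num] :: [L [E [E b] + [E b]] :: [L [E var] :: [L [E num]]]]]

5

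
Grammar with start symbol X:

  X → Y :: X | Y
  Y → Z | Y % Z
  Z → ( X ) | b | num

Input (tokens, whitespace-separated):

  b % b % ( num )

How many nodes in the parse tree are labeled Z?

[X [Y [Y [Y [Z b]] % [Z b]] % [Z ( [X [Y [Z num]]] )]]]

4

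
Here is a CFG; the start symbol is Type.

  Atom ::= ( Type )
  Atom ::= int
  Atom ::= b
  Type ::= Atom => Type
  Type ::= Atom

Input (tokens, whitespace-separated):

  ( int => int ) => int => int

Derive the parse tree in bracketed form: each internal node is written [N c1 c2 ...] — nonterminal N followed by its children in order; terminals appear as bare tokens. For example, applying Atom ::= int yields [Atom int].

[Type [Atom ( [Type [Atom int] => [Type [Atom int]]] )] => [Type [Atom int] => [Type [Atom int]]]]

Type
Atom => Type
( Type ) => Type
( Atom => Type ) => Type
( int => Type ) => Type
( int => Atom ) => Type
( int => int ) => Type
( int => int ) => Atom => Type
( int => int ) => int => Type
( int => int ) => int => Atom
( int => int ) => int => int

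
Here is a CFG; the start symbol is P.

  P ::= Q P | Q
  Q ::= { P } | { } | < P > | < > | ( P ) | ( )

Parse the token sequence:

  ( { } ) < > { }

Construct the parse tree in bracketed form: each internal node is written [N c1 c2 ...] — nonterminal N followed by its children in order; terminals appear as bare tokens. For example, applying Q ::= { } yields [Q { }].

P
Q P
( P ) P
( Q ) P
( { } ) P
( { } ) Q P
( { } ) < > P
( { } ) < > Q
( { } ) < > { }

[P [Q ( [P [Q { }]] )] [P [Q < >] [P [Q { }]]]]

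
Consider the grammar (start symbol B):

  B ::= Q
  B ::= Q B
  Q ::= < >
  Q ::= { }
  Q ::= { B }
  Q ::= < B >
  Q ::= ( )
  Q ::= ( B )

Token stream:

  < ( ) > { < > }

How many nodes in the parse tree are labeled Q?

4

[B [Q < [B [Q ( )]] >] [B [Q { [B [Q < >]] }]]]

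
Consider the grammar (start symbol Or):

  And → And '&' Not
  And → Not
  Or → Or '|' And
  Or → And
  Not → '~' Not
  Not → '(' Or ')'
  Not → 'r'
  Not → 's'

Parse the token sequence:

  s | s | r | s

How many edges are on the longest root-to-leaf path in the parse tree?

6

[Or [Or [Or [Or [And [Not s]]] | [And [Not s]]] | [And [Not r]]] | [And [Not s]]]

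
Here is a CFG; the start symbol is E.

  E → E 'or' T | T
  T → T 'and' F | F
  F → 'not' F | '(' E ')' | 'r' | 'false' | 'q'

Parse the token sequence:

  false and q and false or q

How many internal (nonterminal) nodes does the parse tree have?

10

[E [E [T [T [T [F false]] and [F q]] and [F false]]] or [T [F q]]]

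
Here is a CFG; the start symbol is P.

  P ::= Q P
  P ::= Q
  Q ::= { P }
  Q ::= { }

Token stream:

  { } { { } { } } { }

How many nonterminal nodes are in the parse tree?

[P [Q { }] [P [Q { [P [Q { }] [P [Q { }]]] }] [P [Q { }]]]]

10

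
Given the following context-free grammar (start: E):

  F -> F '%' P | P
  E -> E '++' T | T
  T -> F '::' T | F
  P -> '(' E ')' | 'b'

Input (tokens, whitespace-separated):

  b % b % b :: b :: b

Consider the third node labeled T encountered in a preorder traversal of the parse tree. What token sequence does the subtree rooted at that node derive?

[E [T [F [F [F [P b]] % [P b]] % [P b]] :: [T [F [P b]] :: [T [F [P b]]]]]]

b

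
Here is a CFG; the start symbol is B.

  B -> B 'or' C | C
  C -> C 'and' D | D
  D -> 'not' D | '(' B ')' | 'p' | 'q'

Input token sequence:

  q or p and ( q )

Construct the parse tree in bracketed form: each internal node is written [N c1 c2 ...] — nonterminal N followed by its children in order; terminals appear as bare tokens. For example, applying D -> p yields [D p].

B
B or C
C or C
D or C
q or C
q or C and D
q or D and D
q or p and D
q or p and ( B )
q or p and ( C )
q or p and ( D )
q or p and ( q )

[B [B [C [D q]]] or [C [C [D p]] and [D ( [B [C [D q]]] )]]]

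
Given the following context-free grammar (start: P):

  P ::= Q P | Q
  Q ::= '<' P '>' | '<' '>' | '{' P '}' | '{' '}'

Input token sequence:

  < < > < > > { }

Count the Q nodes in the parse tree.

[P [Q < [P [Q < >] [P [Q < >]]] >] [P [Q { }]]]

4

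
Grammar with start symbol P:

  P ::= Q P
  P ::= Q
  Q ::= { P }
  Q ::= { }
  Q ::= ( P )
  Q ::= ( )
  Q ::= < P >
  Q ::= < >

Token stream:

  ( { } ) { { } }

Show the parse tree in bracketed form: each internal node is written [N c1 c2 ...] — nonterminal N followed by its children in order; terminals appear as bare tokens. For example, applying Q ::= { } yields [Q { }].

P
Q P
( P ) P
( Q ) P
( { } ) P
( { } ) Q
( { } ) { P }
( { } ) { Q }
( { } ) { { } }

[P [Q ( [P [Q { }]] )] [P [Q { [P [Q { }]] }]]]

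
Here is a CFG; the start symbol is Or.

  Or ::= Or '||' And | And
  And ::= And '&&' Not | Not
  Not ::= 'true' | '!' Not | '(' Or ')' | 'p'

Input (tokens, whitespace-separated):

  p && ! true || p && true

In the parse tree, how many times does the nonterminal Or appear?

2

[Or [Or [And [And [Not p]] && [Not ! [Not true]]]] || [And [And [Not p]] && [Not true]]]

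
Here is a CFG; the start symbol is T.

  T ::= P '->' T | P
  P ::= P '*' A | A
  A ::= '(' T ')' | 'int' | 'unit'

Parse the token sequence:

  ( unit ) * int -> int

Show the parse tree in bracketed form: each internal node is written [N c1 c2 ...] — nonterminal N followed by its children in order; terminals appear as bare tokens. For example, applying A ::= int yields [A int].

T
P -> T
P * A -> T
A * A -> T
( T ) * A -> T
( P ) * A -> T
( A ) * A -> T
( unit ) * A -> T
( unit ) * int -> T
( unit ) * int -> P
( unit ) * int -> A
( unit ) * int -> int

[T [P [P [A ( [T [P [A unit]]] )]] * [A int]] -> [T [P [A int]]]]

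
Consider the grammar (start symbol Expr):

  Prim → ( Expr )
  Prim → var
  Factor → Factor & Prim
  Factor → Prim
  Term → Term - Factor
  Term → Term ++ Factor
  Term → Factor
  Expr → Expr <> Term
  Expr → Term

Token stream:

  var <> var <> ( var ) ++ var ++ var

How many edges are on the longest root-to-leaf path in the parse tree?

[Expr [Expr [Expr [Term [Factor [Prim var]]]] <> [Term [Factor [Prim var]]]] <> [Term [Term [Term [Factor [Prim ( [Expr [Term [Factor [Prim var]]]] )]]] ++ [Factor [Prim var]]] ++ [Factor [Prim var]]]]

10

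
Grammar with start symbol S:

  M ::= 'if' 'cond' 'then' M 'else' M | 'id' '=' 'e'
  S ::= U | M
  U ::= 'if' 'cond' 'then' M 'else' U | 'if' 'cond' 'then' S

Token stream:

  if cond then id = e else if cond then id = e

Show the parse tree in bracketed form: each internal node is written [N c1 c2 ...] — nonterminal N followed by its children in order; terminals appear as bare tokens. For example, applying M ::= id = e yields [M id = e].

[S [U if cond then [M id = e] else [U if cond then [S [M id = e]]]]]

S
U
if cond then M else U
if cond then id = e else U
if cond then id = e else if cond then S
if cond then id = e else if cond then M
if cond then id = e else if cond then id = e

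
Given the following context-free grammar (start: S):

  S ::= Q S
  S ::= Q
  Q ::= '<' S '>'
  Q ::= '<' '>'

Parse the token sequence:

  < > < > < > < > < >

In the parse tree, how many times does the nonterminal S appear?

[S [Q < >] [S [Q < >] [S [Q < >] [S [Q < >] [S [Q < >]]]]]]

5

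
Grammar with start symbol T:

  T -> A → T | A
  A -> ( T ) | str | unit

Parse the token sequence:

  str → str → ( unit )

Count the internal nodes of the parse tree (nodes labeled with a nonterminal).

8

[T [A str] → [T [A str] → [T [A ( [T [A unit]] )]]]]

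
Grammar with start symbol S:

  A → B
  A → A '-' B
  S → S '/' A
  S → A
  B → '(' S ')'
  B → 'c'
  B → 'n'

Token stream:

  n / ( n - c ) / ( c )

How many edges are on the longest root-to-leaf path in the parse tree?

8

[S [S [S [A [B n]]] / [A [B ( [S [A [A [B n]] - [B c]]] )]]] / [A [B ( [S [A [B c]]] )]]]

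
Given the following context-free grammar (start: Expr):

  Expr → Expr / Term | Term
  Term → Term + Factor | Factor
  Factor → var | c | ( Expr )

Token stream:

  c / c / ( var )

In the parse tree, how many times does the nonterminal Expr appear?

4

[Expr [Expr [Expr [Term [Factor c]]] / [Term [Factor c]]] / [Term [Factor ( [Expr [Term [Factor var]]] )]]]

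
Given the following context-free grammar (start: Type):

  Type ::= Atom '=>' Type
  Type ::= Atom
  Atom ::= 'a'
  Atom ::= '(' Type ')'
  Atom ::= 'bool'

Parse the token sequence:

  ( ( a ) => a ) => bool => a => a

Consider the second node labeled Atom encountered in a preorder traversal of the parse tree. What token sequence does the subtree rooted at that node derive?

( a )

[Type [Atom ( [Type [Atom ( [Type [Atom a]] )] => [Type [Atom a]]] )] => [Type [Atom bool] => [Type [Atom a] => [Type [Atom a]]]]]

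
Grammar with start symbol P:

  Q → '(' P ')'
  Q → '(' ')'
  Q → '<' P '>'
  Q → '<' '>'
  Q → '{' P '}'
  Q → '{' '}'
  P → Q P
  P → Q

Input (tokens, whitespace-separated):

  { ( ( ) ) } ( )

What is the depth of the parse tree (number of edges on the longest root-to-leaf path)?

[P [Q { [P [Q ( [P [Q ( )]] )]] }] [P [Q ( )]]]

6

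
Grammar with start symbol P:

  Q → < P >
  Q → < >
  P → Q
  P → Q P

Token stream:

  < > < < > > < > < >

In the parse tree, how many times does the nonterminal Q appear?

5

[P [Q < >] [P [Q < [P [Q < >]] >] [P [Q < >] [P [Q < >]]]]]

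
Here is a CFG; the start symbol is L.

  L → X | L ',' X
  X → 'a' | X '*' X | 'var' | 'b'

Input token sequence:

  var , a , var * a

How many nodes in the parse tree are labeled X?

5

[L [L [L [X var]] , [X a]] , [X [X var] * [X a]]]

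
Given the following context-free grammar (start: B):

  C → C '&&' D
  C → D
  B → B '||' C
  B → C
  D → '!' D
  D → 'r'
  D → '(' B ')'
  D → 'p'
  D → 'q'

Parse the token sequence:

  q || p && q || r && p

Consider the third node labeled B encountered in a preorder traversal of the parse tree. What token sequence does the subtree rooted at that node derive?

[B [B [B [C [D q]]] || [C [C [D p]] && [D q]]] || [C [C [D r]] && [D p]]]

q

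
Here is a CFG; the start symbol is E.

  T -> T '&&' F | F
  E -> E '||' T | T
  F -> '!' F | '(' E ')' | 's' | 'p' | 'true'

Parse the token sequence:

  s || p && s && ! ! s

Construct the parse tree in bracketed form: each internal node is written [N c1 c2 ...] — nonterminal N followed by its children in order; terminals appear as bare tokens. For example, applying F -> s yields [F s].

[E [E [T [F s]]] || [T [T [T [F p]] && [F s]] && [F ! [F ! [F s]]]]]

E
E || T
T || T
F || T
s || T
s || T && F
s || T && F && F
s || F && F && F
s || p && F && F
s || p && s && F
s || p && s && ! F
s || p && s && ! ! F
s || p && s && ! ! s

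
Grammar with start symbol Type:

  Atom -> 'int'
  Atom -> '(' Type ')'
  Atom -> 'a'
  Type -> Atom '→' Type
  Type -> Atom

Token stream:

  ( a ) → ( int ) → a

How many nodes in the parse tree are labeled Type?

[Type [Atom ( [Type [Atom a]] )] → [Type [Atom ( [Type [Atom int]] )] → [Type [Atom a]]]]

5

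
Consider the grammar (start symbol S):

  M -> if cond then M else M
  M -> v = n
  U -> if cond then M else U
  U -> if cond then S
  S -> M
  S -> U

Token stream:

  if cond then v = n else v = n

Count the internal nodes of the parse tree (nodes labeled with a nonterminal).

[S [M if cond then [M v = n] else [M v = n]]]

4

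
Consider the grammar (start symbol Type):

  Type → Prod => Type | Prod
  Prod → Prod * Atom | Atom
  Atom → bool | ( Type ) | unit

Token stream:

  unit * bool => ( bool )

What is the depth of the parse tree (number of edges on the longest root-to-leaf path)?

7

[Type [Prod [Prod [Atom unit]] * [Atom bool]] => [Type [Prod [Atom ( [Type [Prod [Atom bool]]] )]]]]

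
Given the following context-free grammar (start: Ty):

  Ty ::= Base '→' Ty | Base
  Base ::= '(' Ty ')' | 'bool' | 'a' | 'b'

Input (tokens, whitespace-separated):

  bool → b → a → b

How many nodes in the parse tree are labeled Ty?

4

[Ty [Base bool] → [Ty [Base b] → [Ty [Base a] → [Ty [Base b]]]]]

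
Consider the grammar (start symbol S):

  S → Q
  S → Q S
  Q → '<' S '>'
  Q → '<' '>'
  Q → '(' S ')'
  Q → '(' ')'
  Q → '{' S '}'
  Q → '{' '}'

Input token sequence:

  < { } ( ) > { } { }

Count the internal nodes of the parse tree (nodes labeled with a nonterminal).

10

[S [Q < [S [Q { }] [S [Q ( )]]] >] [S [Q { }] [S [Q { }]]]]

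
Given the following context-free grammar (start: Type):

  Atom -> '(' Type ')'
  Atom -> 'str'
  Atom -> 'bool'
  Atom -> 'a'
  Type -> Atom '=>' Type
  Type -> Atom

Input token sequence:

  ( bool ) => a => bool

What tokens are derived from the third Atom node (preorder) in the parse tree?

[Type [Atom ( [Type [Atom bool]] )] => [Type [Atom a] => [Type [Atom bool]]]]

a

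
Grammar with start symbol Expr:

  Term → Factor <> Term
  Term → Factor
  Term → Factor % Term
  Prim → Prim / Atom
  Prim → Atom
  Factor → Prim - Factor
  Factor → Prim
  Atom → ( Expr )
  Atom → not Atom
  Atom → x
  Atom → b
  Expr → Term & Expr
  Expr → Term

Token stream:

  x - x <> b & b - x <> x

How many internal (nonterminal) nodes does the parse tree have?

[Expr [Term [Factor [Prim [Atom x]] - [Factor [Prim [Atom x]]]] <> [Term [Factor [Prim [Atom b]]]]] & [Expr [Term [Factor [Prim [Atom b]] - [Factor [Prim [Atom x]]]] <> [Term [Factor [Prim [Atom x]]]]]]]

24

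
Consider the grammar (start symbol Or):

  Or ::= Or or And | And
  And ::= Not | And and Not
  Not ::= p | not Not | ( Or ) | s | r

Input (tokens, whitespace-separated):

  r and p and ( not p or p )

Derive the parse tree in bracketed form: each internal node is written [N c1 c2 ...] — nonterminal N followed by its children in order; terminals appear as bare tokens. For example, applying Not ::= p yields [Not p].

[Or [And [And [And [Not r]] and [Not p]] and [Not ( [Or [Or [And [Not not [Not p]]]] or [And [Not p]]] )]]]

Or
And
And and Not
And and Not and Not
Not and Not and Not
r and Not and Not
r and p and Not
r and p and ( Or )
r and p and ( Or or And )
r and p and ( And or And )
r and p and ( Not or And )
r and p and ( not Not or And )
r and p and ( not p or And )
r and p and ( not p or Not )
r and p and ( not p or p )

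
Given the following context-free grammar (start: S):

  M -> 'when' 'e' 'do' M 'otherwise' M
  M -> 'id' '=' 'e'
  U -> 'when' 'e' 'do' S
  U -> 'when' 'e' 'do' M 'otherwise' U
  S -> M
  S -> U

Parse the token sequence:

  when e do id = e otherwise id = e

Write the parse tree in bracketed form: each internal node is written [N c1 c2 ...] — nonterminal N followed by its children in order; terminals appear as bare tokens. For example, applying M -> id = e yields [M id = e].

[S [M when e do [M id = e] otherwise [M id = e]]]

S
M
when e do M otherwise M
when e do id = e otherwise M
when e do id = e otherwise id = e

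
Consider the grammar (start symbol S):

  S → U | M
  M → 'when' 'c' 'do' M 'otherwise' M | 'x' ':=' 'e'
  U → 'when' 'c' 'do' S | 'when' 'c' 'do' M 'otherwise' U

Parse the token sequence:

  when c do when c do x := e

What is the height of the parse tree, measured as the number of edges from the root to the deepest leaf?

6

[S [U when c do [S [U when c do [S [M x := e]]]]]]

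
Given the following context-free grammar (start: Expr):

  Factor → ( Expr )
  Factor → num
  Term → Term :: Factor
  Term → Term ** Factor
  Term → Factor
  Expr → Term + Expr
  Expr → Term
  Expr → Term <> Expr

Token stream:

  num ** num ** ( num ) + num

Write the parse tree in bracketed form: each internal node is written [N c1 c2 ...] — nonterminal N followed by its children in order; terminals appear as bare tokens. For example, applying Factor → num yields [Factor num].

[Expr [Term [Term [Term [Factor num]] ** [Factor num]] ** [Factor ( [Expr [Term [Factor num]]] )]] + [Expr [Term [Factor num]]]]

Expr
Term + Expr
Term ** Factor + Expr
Term ** Factor ** Factor + Expr
Factor ** Factor ** Factor + Expr
num ** Factor ** Factor + Expr
num ** num ** Factor + Expr
num ** num ** ( Expr ) + Expr
num ** num ** ( Term ) + Expr
num ** num ** ( Factor ) + Expr
num ** num ** ( num ) + Expr
num ** num ** ( num ) + Term
num ** num ** ( num ) + Factor
num ** num ** ( num ) + num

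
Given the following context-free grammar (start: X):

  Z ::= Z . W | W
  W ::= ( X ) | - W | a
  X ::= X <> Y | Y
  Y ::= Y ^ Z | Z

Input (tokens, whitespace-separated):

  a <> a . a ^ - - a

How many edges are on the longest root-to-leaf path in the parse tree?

[X [X [Y [Z [W a]]]] <> [Y [Y [Z [Z [W a]] . [W a]]] ^ [Z [W - [W - [W a]]]]]]

6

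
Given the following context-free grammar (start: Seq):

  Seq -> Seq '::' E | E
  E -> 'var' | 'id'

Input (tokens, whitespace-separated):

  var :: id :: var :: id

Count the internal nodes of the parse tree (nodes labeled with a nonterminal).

[Seq [Seq [Seq [Seq [E var]] :: [E id]] :: [E var]] :: [E id]]

8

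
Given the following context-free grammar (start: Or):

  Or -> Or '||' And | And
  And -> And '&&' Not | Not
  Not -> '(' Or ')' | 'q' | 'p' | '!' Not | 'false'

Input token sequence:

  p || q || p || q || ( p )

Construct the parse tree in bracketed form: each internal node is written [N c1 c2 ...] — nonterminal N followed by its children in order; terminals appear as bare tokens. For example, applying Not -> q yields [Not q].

Or
Or || And
Or || And || And
Or || And || And || And
Or || And || And || And || And
And || And || And || And || And
Not || And || And || And || And
p || And || And || And || And
p || Not || And || And || And
p || q || And || And || And
p || q || Not || And || And
p || q || p || And || And
p || q || p || Not || And
p || q || p || q || And
p || q || p || q || Not
p || q || p || q || ( Or )
p || q || p || q || ( And )
p || q || p || q || ( Not )
p || q || p || q || ( p )

[Or [Or [Or [Or [Or [And [Not p]]] || [And [Not q]]] || [And [Not p]]] || [And [Not q]]] || [And [Not ( [Or [And [Not p]]] )]]]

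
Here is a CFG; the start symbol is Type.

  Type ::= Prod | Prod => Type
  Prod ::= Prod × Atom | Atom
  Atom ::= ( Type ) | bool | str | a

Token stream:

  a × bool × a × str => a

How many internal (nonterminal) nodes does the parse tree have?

[Type [Prod [Prod [Prod [Prod [Atom a]] × [Atom bool]] × [Atom a]] × [Atom str]] => [Type [Prod [Atom a]]]]

12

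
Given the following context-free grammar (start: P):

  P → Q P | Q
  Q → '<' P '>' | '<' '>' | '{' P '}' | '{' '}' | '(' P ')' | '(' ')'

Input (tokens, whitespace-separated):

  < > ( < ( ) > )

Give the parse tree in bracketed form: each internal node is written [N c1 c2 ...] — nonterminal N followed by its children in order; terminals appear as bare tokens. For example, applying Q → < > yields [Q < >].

[P [Q < >] [P [Q ( [P [Q < [P [Q ( )]] >]] )]]]

P
Q P
< > P
< > Q
< > ( P )
< > ( Q )
< > ( < P > )
< > ( < Q > )
< > ( < ( ) > )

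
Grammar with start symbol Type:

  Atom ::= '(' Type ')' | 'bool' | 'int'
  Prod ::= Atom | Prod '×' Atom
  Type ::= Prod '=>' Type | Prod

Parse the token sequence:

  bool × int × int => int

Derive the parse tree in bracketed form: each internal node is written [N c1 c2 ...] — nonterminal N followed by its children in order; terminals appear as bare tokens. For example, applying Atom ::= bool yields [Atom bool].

[Type [Prod [Prod [Prod [Atom bool]] × [Atom int]] × [Atom int]] => [Type [Prod [Atom int]]]]

Type
Prod => Type
Prod × Atom => Type
Prod × Atom × Atom => Type
Atom × Atom × Atom => Type
bool × Atom × Atom => Type
bool × int × Atom => Type
bool × int × int => Type
bool × int × int => Prod
bool × int × int => Atom
bool × int × int => int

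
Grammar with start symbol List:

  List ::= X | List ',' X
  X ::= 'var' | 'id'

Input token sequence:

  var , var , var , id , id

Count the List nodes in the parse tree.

5

[List [List [List [List [List [X var]] , [X var]] , [X var]] , [X id]] , [X id]]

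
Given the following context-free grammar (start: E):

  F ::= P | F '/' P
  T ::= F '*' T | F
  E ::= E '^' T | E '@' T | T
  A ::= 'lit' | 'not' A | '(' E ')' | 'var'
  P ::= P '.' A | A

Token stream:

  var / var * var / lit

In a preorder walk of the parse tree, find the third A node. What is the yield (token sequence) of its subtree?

var

[E [T [F [F [P [A var]]] / [P [A var]]] * [T [F [F [P [A var]]] / [P [A lit]]]]]]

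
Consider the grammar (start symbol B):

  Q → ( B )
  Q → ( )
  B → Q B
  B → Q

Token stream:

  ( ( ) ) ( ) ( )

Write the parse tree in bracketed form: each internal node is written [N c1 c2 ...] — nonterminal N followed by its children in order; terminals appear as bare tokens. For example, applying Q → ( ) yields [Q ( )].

[B [Q ( [B [Q ( )]] )] [B [Q ( )] [B [Q ( )]]]]

B
Q B
( B ) B
( Q ) B
( ( ) ) B
( ( ) ) Q B
( ( ) ) ( ) B
( ( ) ) ( ) Q
( ( ) ) ( ) ( )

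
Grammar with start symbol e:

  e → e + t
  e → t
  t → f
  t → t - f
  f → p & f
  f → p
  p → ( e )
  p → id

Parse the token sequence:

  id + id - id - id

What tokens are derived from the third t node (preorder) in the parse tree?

id - id

[e [e [t [f [p id]]]] + [t [t [t [f [p id]]] - [f [p id]]] - [f [p id]]]]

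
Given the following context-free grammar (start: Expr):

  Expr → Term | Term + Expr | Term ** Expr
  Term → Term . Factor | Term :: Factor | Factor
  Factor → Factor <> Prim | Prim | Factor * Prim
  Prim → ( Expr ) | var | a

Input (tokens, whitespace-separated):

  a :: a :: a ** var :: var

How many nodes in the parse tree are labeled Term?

[Expr [Term [Term [Term [Factor [Prim a]]] :: [Factor [Prim a]]] :: [Factor [Prim a]]] ** [Expr [Term [Term [Factor [Prim var]]] :: [Factor [Prim var]]]]]

5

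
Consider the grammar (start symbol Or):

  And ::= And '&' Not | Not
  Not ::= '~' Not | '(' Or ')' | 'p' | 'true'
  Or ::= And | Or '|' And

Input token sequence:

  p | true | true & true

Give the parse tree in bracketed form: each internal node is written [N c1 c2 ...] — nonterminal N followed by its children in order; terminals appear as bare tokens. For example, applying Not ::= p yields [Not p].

Or
Or | And
Or | And | And
And | And | And
Not | And | And
p | And | And
p | Not | And
p | true | And
p | true | And & Not
p | true | Not & Not
p | true | true & Not
p | true | true & true

[Or [Or [Or [And [Not p]]] | [And [Not true]]] | [And [And [Not true]] & [Not true]]]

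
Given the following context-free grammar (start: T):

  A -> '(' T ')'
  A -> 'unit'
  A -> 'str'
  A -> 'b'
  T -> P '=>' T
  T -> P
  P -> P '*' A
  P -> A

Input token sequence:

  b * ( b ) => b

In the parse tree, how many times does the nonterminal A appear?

[T [P [P [A b]] * [A ( [T [P [A b]]] )]] => [T [P [A b]]]]

4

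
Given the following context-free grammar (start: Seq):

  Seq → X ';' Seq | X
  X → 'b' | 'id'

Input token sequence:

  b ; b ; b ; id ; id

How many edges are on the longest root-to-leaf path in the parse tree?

6

[Seq [X b] ; [Seq [X b] ; [Seq [X b] ; [Seq [X id] ; [Seq [X id]]]]]]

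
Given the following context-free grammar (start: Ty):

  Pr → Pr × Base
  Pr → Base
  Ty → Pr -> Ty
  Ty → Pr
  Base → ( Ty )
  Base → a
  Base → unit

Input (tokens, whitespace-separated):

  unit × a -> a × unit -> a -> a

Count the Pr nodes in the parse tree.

[Ty [Pr [Pr [Base unit]] × [Base a]] -> [Ty [Pr [Pr [Base a]] × [Base unit]] -> [Ty [Pr [Base a]] -> [Ty [Pr [Base a]]]]]]

6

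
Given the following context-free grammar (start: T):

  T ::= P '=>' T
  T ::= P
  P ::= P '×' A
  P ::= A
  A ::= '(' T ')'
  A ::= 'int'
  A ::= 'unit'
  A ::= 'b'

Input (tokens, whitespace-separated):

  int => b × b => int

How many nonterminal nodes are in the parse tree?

[T [P [A int]] => [T [P [P [A b]] × [A b]] => [T [P [A int]]]]]

11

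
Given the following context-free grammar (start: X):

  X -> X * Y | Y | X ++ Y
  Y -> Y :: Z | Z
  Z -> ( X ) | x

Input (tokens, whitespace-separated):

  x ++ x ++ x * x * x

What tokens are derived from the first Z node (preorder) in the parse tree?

[X [X [X [X [X [Y [Z x]]] ++ [Y [Z x]]] ++ [Y [Z x]]] * [Y [Z x]]] * [Y [Z x]]]

x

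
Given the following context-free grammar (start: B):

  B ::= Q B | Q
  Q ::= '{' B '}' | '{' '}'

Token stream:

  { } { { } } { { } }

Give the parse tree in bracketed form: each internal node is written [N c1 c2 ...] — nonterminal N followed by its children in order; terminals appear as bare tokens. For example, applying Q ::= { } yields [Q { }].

B
Q B
{ } B
{ } Q B
{ } { B } B
{ } { Q } B
{ } { { } } B
{ } { { } } Q
{ } { { } } { B }
{ } { { } } { Q }
{ } { { } } { { } }

[B [Q { }] [B [Q { [B [Q { }]] }] [B [Q { [B [Q { }]] }]]]]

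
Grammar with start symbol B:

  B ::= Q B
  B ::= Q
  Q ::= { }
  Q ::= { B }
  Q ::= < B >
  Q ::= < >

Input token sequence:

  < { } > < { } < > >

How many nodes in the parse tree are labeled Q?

[B [Q < [B [Q { }]] >] [B [Q < [B [Q { }] [B [Q < >]]] >]]]

5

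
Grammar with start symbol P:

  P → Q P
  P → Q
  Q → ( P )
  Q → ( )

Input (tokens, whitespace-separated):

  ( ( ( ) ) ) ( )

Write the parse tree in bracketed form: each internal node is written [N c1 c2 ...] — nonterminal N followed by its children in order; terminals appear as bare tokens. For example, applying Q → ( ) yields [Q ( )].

[P [Q ( [P [Q ( [P [Q ( )]] )]] )] [P [Q ( )]]]

P
Q P
( P ) P
( Q ) P
( ( P ) ) P
( ( Q ) ) P
( ( ( ) ) ) P
( ( ( ) ) ) Q
( ( ( ) ) ) ( )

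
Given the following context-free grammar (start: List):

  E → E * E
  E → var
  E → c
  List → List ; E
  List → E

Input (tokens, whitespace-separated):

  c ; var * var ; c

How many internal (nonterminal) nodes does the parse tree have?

[List [List [List [E c]] ; [E [E var] * [E var]]] ; [E c]]

8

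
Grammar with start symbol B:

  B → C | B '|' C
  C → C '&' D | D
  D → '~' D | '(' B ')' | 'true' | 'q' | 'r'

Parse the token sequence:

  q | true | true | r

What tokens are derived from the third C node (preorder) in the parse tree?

[B [B [B [B [C [D q]]] | [C [D true]]] | [C [D true]]] | [C [D r]]]

true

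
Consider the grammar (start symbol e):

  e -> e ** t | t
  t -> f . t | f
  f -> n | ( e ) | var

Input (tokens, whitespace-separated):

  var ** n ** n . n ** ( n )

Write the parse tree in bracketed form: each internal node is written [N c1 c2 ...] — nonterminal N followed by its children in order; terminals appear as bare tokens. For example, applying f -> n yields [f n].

e
e ** t
e ** t ** t
e ** t ** t ** t
t ** t ** t ** t
f ** t ** t ** t
var ** t ** t ** t
var ** f ** t ** t
var ** n ** t ** t
var ** n ** f . t ** t
var ** n ** n . t ** t
var ** n ** n . f ** t
var ** n ** n . n ** t
var ** n ** n . n ** f
var ** n ** n . n ** ( e )
var ** n ** n . n ** ( t )
var ** n ** n . n ** ( f )
var ** n ** n . n ** ( n )

[e [e [e [e [t [f var]]] ** [t [f n]]] ** [t [f n] . [t [f n]]]] ** [t [f ( [e [t [f n]]] )]]]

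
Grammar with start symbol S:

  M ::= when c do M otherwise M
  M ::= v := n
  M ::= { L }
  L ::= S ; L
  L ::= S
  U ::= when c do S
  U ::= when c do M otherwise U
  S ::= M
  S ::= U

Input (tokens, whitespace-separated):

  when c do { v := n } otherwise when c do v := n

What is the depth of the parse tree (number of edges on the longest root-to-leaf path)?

6

[S [U when c do [M { [L [S [M v := n]]] }] otherwise [U when c do [S [M v := n]]]]]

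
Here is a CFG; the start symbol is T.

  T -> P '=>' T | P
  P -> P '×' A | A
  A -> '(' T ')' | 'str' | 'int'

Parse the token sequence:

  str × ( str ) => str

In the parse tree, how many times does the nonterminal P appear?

[T [P [P [A str]] × [A ( [T [P [A str]]] )]] => [T [P [A str]]]]

4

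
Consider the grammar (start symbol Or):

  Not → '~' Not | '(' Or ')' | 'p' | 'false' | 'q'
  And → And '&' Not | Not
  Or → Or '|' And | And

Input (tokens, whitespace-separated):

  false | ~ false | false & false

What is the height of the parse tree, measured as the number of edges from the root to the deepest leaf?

[Or [Or [Or [And [Not false]]] | [And [Not ~ [Not false]]]] | [And [And [Not false]] & [Not false]]]

5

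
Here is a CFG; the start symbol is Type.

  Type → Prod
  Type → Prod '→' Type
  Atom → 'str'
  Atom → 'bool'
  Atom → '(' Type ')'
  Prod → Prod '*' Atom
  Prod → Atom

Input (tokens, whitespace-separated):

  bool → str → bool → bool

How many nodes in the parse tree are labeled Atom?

[Type [Prod [Atom bool]] → [Type [Prod [Atom str]] → [Type [Prod [Atom bool]] → [Type [Prod [Atom bool]]]]]]

4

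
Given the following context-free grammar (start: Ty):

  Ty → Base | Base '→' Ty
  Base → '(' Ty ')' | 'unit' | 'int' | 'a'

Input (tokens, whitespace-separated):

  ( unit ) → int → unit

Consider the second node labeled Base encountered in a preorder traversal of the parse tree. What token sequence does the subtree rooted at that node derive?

unit

[Ty [Base ( [Ty [Base unit]] )] → [Ty [Base int] → [Ty [Base unit]]]]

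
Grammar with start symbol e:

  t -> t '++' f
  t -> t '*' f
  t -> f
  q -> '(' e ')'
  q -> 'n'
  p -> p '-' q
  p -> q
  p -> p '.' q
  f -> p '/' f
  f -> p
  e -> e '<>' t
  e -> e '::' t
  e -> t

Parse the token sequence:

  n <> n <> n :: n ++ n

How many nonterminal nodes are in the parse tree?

24

[e [e [e [e [t [f [p [q n]]]]] <> [t [f [p [q n]]]]] <> [t [f [p [q n]]]]] :: [t [t [f [p [q n]]]] ++ [f [p [q n]]]]]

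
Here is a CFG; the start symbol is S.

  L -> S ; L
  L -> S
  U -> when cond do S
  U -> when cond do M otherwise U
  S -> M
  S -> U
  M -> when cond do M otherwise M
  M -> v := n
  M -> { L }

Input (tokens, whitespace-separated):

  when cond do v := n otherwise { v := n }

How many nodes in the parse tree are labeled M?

4

[S [M when cond do [M v := n] otherwise [M { [L [S [M v := n]]] }]]]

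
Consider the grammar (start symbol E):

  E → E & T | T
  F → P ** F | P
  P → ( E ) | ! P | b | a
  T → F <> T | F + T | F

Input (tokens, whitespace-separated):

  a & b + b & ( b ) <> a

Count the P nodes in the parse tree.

6

[E [E [E [T [F [P a]]]] & [T [F [P b]] + [T [F [P b]]]]] & [T [F [P ( [E [T [F [P b]]]] )]] <> [T [F [P a]]]]]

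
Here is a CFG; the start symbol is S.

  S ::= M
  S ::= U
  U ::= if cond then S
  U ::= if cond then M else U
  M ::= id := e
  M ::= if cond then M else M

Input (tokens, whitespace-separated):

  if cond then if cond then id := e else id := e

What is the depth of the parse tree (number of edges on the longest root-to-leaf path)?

[S [U if cond then [S [M if cond then [M id := e] else [M id := e]]]]]

5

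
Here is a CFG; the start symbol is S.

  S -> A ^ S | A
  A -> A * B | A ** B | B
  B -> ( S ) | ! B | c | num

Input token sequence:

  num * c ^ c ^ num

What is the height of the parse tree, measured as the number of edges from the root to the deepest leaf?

5

[S [A [A [B num]] * [B c]] ^ [S [A [B c]] ^ [S [A [B num]]]]]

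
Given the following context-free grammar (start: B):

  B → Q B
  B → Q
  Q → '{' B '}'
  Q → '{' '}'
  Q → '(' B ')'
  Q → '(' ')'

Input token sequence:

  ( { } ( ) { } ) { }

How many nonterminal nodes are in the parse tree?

[B [Q ( [B [Q { }] [B [Q ( )] [B [Q { }]]]] )] [B [Q { }]]]

10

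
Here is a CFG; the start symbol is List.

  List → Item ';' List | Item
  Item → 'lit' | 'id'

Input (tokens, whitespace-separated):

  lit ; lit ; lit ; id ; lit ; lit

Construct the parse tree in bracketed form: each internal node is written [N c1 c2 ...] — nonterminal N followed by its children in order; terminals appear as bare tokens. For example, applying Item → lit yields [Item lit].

List
Item ; List
lit ; List
lit ; Item ; List
lit ; lit ; List
lit ; lit ; Item ; List
lit ; lit ; lit ; List
lit ; lit ; lit ; Item ; List
lit ; lit ; lit ; id ; List
lit ; lit ; lit ; id ; Item ; List
lit ; lit ; lit ; id ; lit ; List
lit ; lit ; lit ; id ; lit ; Item
lit ; lit ; lit ; id ; lit ; lit

[List [Item lit] ; [List [Item lit] ; [List [Item lit] ; [List [Item id] ; [List [Item lit] ; [List [Item lit]]]]]]]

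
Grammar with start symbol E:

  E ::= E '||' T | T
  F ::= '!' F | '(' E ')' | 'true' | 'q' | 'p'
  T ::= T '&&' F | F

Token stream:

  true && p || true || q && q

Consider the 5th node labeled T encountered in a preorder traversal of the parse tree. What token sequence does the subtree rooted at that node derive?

[E [E [E [T [T [F true]] && [F p]]] || [T [F true]]] || [T [T [F q]] && [F q]]]

q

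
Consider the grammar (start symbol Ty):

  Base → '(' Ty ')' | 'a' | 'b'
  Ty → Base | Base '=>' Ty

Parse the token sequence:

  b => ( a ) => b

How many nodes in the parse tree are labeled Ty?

4

[Ty [Base b] => [Ty [Base ( [Ty [Base a]] )] => [Ty [Base b]]]]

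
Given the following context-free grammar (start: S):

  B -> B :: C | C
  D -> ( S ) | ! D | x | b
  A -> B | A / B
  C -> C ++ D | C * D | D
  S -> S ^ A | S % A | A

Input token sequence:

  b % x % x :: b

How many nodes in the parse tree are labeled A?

3

[S [S [S [A [B [C [D b]]]]] % [A [B [C [D x]]]]] % [A [B [B [C [D x]]] :: [C [D b]]]]]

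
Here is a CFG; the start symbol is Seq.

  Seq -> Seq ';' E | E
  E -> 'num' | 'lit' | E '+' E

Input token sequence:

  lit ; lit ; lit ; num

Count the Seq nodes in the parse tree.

4

[Seq [Seq [Seq [Seq [E lit]] ; [E lit]] ; [E lit]] ; [E num]]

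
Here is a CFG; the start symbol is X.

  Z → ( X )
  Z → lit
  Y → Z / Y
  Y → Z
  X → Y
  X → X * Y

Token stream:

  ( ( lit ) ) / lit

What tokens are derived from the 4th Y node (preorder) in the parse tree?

lit

[X [Y [Z ( [X [Y [Z ( [X [Y [Z lit]]] )]]] )] / [Y [Z lit]]]]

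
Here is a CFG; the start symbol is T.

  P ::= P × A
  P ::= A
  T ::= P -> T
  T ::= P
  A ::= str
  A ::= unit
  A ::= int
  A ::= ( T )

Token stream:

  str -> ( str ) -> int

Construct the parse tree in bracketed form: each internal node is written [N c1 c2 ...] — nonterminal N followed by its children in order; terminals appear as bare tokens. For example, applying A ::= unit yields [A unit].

T
P -> T
A -> T
str -> T
str -> P -> T
str -> A -> T
str -> ( T ) -> T
str -> ( P ) -> T
str -> ( A ) -> T
str -> ( str ) -> T
str -> ( str ) -> P
str -> ( str ) -> A
str -> ( str ) -> int

[T [P [A str]] -> [T [P [A ( [T [P [A str]]] )]] -> [T [P [A int]]]]]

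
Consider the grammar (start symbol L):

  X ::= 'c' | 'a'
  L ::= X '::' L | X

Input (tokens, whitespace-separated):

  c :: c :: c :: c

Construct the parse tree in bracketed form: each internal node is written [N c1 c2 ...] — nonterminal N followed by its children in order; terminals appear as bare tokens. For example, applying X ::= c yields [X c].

L
X :: L
c :: L
c :: X :: L
c :: c :: L
c :: c :: X :: L
c :: c :: c :: L
c :: c :: c :: X
c :: c :: c :: c

[L [X c] :: [L [X c] :: [L [X c] :: [L [X c]]]]]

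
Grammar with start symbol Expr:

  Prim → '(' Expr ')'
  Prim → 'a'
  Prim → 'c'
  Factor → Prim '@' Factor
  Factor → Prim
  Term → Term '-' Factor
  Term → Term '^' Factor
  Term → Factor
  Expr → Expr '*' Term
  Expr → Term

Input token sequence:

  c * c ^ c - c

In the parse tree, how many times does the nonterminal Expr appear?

2

[Expr [Expr [Term [Factor [Prim c]]]] * [Term [Term [Term [Factor [Prim c]]] ^ [Factor [Prim c]]] - [Factor [Prim c]]]]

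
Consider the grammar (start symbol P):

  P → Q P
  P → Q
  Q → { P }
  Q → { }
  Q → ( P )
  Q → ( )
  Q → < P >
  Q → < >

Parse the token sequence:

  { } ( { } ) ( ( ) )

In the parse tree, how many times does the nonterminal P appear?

5

[P [Q { }] [P [Q ( [P [Q { }]] )] [P [Q ( [P [Q ( )]] )]]]]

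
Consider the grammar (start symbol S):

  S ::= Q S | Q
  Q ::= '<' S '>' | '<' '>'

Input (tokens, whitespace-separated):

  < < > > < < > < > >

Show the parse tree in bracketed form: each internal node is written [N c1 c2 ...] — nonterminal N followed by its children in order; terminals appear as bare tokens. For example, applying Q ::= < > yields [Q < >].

S
Q S
< S > S
< Q > S
< < > > S
< < > > Q
< < > > < S >
< < > > < Q S >
< < > > < < > S >
< < > > < < > Q >
< < > > < < > < > >

[S [Q < [S [Q < >]] >] [S [Q < [S [Q < >] [S [Q < >]]] >]]]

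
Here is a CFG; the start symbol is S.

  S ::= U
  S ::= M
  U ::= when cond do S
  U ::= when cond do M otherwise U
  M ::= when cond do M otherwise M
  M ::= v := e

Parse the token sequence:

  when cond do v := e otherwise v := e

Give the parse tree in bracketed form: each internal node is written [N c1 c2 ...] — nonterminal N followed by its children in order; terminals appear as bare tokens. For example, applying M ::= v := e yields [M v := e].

[S [M when cond do [M v := e] otherwise [M v := e]]]

S
M
when cond do M otherwise M
when cond do v := e otherwise M
when cond do v := e otherwise v := e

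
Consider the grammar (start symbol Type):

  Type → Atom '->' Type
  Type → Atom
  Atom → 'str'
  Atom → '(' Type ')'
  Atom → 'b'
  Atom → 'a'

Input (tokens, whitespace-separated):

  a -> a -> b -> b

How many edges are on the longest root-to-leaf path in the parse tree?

[Type [Atom a] -> [Type [Atom a] -> [Type [Atom b] -> [Type [Atom b]]]]]

5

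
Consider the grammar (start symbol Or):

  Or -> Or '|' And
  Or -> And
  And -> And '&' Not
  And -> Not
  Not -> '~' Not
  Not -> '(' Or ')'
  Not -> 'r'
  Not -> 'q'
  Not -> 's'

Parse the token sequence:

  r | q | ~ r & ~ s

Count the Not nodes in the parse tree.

[Or [Or [Or [And [Not r]]] | [And [Not q]]] | [And [And [Not ~ [Not r]]] & [Not ~ [Not s]]]]

6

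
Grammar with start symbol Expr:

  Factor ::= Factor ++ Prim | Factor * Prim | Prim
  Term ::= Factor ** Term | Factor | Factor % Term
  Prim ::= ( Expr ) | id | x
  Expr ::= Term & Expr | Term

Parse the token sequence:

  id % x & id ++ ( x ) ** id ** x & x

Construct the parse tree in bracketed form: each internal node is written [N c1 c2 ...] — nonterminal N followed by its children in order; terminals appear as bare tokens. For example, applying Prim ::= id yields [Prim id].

[Expr [Term [Factor [Prim id]] % [Term [Factor [Prim x]]]] & [Expr [Term [Factor [Factor [Prim id]] ++ [Prim ( [Expr [Term [Factor [Prim x]]]] )]] ** [Term [Factor [Prim id]] ** [Term [Factor [Prim x]]]]] & [Expr [Term [Factor [Prim x]]]]]]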